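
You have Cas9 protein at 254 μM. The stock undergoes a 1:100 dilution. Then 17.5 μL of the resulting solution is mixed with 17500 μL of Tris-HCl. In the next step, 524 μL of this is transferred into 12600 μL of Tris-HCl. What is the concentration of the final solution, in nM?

0.101 nM

Overall dilution factor = 100 × 1001 × 25.05 = 2.51 × 10⁶.
254 μM / 2.51 × 10⁶ = 1.01 × 10⁻⁴ μM = 0.101 nM.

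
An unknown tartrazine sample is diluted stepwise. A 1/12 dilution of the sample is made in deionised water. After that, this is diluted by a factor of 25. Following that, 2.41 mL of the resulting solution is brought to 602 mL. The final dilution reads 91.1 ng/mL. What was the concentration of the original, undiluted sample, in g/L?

Overall dilution factor = 12 × 25 × 249.8 = 7.49 × 10⁴.
Original = 91.1 ng/mL × 7.49 × 10⁴ = 6.83 × 10⁶ ng/mL = 6.83 g/L.

6.83 g/L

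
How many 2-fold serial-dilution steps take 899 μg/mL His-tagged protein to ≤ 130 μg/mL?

3

Need 2ⁿ ≥ 6.92, so n ≥ log(6.92)/log(2) = 2.79.
Minimum whole steps: n = 3.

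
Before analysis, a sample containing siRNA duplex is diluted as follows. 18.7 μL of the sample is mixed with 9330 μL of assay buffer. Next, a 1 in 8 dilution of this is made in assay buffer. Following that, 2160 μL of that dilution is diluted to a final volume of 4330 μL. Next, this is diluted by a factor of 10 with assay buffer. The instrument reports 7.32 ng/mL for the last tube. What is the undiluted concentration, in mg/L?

587 mg/L

Overall dilution factor = 499.9 × 8 × 2.005 × 10 = 8.02 × 10⁴.
Original = 7.32 ng/mL × 8.02 × 10⁴ = 5.87 × 10⁵ ng/mL = 587 mg/L.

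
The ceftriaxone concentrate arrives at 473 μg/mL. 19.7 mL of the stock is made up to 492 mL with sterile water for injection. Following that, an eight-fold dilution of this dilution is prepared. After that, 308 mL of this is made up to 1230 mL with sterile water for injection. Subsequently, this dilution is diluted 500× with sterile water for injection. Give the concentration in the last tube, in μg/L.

1.19 μg/L

Overall dilution factor = 24.97 × 8 × 3.994 × 500 = 3.99 × 10⁵.
473 μg/mL / 3.99 × 10⁵ = 1.19 × 10⁻³ μg/mL = 1.19 μg/L.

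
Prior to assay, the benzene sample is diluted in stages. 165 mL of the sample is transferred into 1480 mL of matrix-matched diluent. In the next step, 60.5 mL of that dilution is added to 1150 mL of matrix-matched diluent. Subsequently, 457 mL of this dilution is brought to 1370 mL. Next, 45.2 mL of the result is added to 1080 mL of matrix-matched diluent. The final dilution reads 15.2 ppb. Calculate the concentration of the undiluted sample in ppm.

226 ppm

Overall dilution factor = 9.970 × 20.01 × 2.998 × 24.89 = 1.49 × 10⁴.
Original = 15.2 ppb × 1.49 × 10⁴ = 2.26 × 10⁵ ppb = 226 ppm.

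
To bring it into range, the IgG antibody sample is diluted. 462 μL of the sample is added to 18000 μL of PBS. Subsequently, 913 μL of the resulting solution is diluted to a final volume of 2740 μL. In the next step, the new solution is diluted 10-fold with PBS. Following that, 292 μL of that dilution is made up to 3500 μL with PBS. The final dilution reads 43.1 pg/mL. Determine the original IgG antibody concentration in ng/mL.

Overall dilution factor = 39.96 × 3.001 × 10 × 11.99 = 1.44 × 10⁴.
Original = 43.1 pg/mL × 1.44 × 10⁴ = 6.20 × 10⁵ pg/mL = 620 ng/mL.

620 ng/mL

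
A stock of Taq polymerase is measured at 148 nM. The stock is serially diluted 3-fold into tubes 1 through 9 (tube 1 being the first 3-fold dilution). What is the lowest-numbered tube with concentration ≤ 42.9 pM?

tube 8

Tube n has concentration 148 nM / 3ⁿ.
Need 3ⁿ ≥ 148 nM / 42.9 pM = 3450, so n ≥ 7.41.
First such tube: n = 8.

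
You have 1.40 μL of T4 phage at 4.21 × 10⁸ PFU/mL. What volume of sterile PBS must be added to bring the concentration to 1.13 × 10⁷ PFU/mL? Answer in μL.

V₂ = C₁V₁/C₂ = 4.21 × 10⁸ × 1.40 / 1.13 × 10⁷ = 52.2 μL.
Diluent to add = V₂ − V₁ = 52.2 − 1.40 = 50.8 μL.

50.8 μL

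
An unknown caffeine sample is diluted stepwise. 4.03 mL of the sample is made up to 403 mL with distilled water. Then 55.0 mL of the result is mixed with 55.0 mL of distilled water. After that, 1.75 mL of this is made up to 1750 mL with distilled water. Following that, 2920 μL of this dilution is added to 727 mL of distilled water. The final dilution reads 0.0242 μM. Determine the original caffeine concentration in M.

1.21 M

Overall dilution factor = 100 × 2 × 1000 × 250.0 = 5.00 × 10⁷.
Original = 0.0242 μM × 5.00 × 10⁷ = 1.21 × 10⁶ μM = 1.21 M.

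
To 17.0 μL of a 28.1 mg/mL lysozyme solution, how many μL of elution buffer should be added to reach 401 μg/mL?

1170 μL

401 μg/mL = 0.401 mg/mL.
V₂ = C₁V₁/C₂ = 28.1 × 17.0 / 0.401 = 1191 μL.
Diluent to add = V₂ − V₁ = 1191 − 17.0 = 1170 μL.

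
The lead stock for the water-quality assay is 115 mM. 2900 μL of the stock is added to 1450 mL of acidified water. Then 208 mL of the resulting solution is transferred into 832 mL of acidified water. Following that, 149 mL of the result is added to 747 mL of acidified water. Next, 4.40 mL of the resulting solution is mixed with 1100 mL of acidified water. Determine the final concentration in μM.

0.0304 μM

Overall dilution factor = 501 × 5 × 6.013 × 251 = 3.78 × 10⁶.
115 mM / 3.78 × 10⁶ = 3.04 × 10⁻⁵ mM = 0.0304 μM.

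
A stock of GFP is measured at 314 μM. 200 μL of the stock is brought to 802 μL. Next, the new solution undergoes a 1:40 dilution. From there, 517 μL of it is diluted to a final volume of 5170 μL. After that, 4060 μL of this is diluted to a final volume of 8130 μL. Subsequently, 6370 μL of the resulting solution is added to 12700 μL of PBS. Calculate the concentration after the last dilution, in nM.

Overall dilution factor = 4.010 × 40 × 10 × 2.002 × 2.994 = 9616.
314 μM / 9616 = 0.0327 μM = 32.7 nM.

32.7 nM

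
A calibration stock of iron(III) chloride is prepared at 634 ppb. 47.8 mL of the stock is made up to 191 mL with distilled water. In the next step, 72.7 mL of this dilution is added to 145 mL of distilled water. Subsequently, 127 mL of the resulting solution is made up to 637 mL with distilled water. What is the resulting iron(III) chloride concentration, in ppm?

Overall dilution factor = 3.996 × 2.994 × 5.016 = 60.0.
634 ppb / 60.0 = 10.6 ppb = 0.0106 ppm.

0.0106 ppm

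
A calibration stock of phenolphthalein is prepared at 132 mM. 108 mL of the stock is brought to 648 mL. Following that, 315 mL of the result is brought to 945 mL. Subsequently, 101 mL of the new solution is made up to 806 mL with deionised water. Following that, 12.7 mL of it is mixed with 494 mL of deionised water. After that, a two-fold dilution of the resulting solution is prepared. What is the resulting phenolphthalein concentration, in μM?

11.5 μM

Overall dilution factor = 6 × 3 × 7.980 × 39.90 × 2 = 1.15 × 10⁴.
132 mM / 1.15 × 10⁴ = 0.0115 mM = 11.5 μM.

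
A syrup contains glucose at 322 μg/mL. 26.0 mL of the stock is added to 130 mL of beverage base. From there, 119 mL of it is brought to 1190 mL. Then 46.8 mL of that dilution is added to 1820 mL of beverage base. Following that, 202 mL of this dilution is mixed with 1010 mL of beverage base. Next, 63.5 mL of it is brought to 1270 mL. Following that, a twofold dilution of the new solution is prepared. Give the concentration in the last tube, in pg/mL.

Overall dilution factor = 6 × 10 × 39.89 × 6 × 20 × 2 = 5.74 × 10⁵.
322 μg/mL / 5.74 × 10⁵ = 5.61 × 10⁻⁴ μg/mL = 561 pg/mL.

561 pg/mL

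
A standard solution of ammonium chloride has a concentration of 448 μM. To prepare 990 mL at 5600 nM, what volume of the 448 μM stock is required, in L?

5600 nM = 5.60 μM.
V₁ = C₂V₂/C₁ = 5.60 × 990 / 448 = 12.4 mL = 0.0124 L.

0.0124 L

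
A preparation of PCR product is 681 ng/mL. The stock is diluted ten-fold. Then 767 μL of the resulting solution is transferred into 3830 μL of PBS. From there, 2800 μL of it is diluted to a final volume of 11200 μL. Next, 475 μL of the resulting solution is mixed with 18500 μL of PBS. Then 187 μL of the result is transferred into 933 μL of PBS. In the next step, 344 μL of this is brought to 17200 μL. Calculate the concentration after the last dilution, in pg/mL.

0.237 pg/mL

Overall dilution factor = 10 × 5.993 × 4 × 39.95 × 5.989 × 50 = 2.87 × 10⁶.
681 ng/mL / 2.87 × 10⁶ = 2.37 × 10⁻⁴ ng/mL = 0.237 pg/mL.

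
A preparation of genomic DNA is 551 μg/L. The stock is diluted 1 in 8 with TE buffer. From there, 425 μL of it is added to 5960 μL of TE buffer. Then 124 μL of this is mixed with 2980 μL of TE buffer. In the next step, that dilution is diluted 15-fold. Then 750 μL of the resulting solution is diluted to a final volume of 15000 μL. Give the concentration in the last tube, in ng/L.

Overall dilution factor = 8 × 15.02 × 25.03 × 15 × 20 = 9.03 × 10⁵.
551 μg/L / 9.03 × 10⁵ = 6.10 × 10⁻⁴ μg/L = 0.610 ng/L.

0.610 ng/L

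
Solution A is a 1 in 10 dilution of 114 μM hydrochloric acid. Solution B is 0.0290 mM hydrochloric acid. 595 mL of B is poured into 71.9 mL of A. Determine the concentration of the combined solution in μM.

27.1 μM

C_A = 114 μM / 10 = 11.4 μM.
C_B = 0.0290 mM = 29.0 μM.
C_mix = (C_A·V_A + C_B·V_B)/(V_A + V_B) = (11.4×71.9 + 29.0×595) / 666.9 = 27.1 μM.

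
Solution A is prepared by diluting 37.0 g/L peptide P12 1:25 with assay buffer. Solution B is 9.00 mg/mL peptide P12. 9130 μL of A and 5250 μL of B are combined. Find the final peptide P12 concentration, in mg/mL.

C_A = 37.0 g/L / 25 = 1.48 g/L.
C_B = 9.00 mg/mL = 9.00 g/L.
C_mix = (C_A·V_A + C_B·V_B)/(V_A + V_B) = (1.48×9130 + 9.00×5250) / 14380 = 4.23 g/L = 4.23 mg/mL.

4.23 mg/mL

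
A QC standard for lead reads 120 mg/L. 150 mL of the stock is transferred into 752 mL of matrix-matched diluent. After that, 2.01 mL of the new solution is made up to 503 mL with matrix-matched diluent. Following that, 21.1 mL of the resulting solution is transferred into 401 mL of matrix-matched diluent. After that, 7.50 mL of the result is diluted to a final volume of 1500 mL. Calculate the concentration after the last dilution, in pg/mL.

Overall dilution factor = 6.013 × 250.2 × 20.00 × 200 = 6.02 × 10⁶.
120 mg/L / 6.02 × 10⁶ = 1.99 × 10⁻⁵ mg/L = 19.9 pg/mL.

19.9 pg/mL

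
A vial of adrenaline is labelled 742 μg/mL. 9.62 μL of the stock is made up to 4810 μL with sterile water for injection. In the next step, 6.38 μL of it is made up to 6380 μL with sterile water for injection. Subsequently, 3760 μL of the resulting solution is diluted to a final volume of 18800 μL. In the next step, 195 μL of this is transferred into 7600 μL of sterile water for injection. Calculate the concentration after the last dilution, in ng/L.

Overall dilution factor = 500 × 1000 × 5 × 39.97 = 9.99 × 10⁷.
742 μg/mL / 9.99 × 10⁷ = 7.42 × 10⁻⁶ μg/mL = 7.42 ng/L.

7.42 ng/L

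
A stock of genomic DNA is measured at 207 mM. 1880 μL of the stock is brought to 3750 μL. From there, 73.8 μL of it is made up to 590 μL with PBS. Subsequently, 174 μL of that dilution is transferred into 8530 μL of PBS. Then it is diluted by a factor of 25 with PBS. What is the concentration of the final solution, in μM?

10.4 μM

Overall dilution factor = 1.995 × 7.995 × 50.02 × 25 = 1.99 × 10⁴.
207 mM / 1.99 × 10⁴ = 0.0104 mM = 10.4 μM.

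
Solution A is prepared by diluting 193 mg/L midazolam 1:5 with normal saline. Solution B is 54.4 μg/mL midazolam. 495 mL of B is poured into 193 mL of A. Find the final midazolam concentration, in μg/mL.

C_A = 193 mg/L / 5 = 38.6 mg/L.
C_B = 54.4 μg/mL = 54.4 mg/L.
C_mix = (C_A·V_A + C_B·V_B)/(V_A + V_B) = (38.6×193 + 54.4×495) / 688.0 = 50.0 mg/L = 50.0 μg/mL.

50.0 μg/mL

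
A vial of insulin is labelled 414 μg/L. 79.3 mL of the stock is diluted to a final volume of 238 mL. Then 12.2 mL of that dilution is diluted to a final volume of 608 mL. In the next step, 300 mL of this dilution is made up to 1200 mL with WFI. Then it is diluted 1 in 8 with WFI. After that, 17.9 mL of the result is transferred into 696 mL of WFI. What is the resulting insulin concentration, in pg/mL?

2.17 pg/mL

Overall dilution factor = 3.001 × 49.84 × 4 × 8 × 39.88 = 1.91 × 10⁵.
414 μg/L / 1.91 × 10⁵ = 2.17 × 10⁻³ μg/L = 2.17 pg/mL.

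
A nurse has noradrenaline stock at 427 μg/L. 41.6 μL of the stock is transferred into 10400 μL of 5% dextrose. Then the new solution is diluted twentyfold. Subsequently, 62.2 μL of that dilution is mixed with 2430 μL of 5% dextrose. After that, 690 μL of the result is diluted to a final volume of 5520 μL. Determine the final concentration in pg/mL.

Overall dilution factor = 251 × 20 × 40.07 × 8 = 1.61 × 10⁶.
427 μg/L / 1.61 × 10⁶ = 2.65 × 10⁻⁴ μg/L = 0.265 pg/mL.

0.265 pg/mL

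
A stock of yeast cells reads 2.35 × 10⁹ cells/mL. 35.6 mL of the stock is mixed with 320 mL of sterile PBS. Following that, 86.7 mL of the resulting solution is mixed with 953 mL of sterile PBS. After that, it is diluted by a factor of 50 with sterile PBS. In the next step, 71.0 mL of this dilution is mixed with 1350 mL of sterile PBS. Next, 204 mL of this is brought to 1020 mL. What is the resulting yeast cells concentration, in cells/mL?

3920 cells/mL

Overall dilution factor = 9.989 × 11.99 × 50 × 20.01 × 5 = 5.99 × 10⁵.
2.35 × 10⁹ cells/mL / 5.99 × 10⁵ = 3920 cells/mL.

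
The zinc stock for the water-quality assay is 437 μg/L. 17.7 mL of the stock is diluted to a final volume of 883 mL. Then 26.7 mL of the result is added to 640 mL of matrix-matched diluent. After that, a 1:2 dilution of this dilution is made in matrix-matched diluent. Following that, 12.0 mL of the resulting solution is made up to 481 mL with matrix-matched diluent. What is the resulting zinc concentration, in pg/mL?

Overall dilution factor = 49.89 × 24.97 × 2 × 40.08 = 9.99 × 10⁴.
437 μg/L / 9.99 × 10⁴ = 4.38 × 10⁻³ μg/L = 4.38 pg/mL.

4.38 pg/mL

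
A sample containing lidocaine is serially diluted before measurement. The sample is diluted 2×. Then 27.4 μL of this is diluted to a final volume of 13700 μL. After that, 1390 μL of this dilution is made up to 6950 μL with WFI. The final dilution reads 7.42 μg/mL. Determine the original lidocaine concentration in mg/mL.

37.1 mg/mL

Overall dilution factor = 2 × 500 × 5 = 5000.
Original = 7.42 μg/mL × 5000 = 3.71 × 10⁴ μg/mL = 37.1 mg/mL.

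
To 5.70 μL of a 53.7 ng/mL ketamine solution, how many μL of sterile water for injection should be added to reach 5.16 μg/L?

53.6 μL

5.16 μg/L = 5.16 ng/mL.
V₂ = C₁V₁/C₂ = 53.7 × 5.70 / 5.16 = 59.3 μL.
Diluent to add = V₂ − V₁ = 59.3 − 5.70 = 53.6 μL.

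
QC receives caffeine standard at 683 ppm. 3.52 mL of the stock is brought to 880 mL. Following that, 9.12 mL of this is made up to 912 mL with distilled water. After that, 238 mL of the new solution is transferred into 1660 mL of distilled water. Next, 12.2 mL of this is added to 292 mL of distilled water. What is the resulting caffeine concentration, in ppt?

137 ppt

Overall dilution factor = 250 × 100 × 7.975 × 24.93 = 4.97 × 10⁶.
683 ppm / 4.97 × 10⁶ = 1.37 × 10⁻⁴ ppm = 137 ppt.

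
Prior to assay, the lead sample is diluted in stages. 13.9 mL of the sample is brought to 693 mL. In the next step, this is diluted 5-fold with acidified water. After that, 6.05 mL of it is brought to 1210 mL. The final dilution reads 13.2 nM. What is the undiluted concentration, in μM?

658 μM

Overall dilution factor = 49.86 × 5 × 200 = 4.99 × 10⁴.
Original = 13.2 nM × 4.99 × 10⁴ = 6.58 × 10⁵ nM = 658 μM.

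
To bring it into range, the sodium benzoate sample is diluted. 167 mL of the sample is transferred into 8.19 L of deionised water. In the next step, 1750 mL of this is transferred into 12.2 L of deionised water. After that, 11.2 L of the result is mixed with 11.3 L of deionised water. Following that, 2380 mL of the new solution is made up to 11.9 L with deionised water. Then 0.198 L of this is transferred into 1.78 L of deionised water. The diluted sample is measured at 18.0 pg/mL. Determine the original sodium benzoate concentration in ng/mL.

721 ng/mL

Overall dilution factor = 50.04 × 7.971 × 2.009 × 5 × 9.990 = 4.00 × 10⁴.
Original = 18.0 pg/mL × 4.00 × 10⁴ = 7.21 × 10⁵ pg/mL = 721 ng/mL.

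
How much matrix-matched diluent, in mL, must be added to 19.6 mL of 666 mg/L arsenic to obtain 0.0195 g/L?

650 mL

0.0195 g/L = 19.5 mg/L.
V₂ = C₁V₁/C₂ = 666 × 19.6 / 19.5 = 669 mL.
Diluent to add = V₂ − V₁ = 669 − 19.6 = 650 mL.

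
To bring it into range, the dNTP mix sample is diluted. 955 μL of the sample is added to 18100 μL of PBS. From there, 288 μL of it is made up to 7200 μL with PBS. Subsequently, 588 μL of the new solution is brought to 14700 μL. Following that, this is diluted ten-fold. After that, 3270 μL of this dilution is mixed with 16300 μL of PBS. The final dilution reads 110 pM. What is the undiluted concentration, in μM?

82.1 μM

Overall dilution factor = 19.95 × 25 × 25 × 10 × 5.985 = 7.46 × 10⁵.
Original = 110 pM × 7.46 × 10⁵ = 8.21 × 10⁷ pM = 82.1 μM.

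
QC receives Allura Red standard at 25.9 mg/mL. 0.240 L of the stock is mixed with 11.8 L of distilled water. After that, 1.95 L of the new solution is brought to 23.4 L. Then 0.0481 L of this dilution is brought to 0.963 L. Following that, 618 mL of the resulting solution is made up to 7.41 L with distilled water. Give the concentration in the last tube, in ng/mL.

179 ng/mL

Overall dilution factor = 50.17 × 12 × 20.02 × 11.99 = 1.45 × 10⁵.
25.9 mg/mL / 1.45 × 10⁵ = 1.79 × 10⁻⁴ mg/mL = 179 ng/mL.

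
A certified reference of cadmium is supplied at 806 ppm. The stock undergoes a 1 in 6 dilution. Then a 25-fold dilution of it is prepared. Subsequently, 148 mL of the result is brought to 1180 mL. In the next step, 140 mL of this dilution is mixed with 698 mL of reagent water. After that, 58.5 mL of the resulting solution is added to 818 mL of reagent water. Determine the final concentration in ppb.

Overall dilution factor = 6 × 25 × 7.973 × 5.986 × 14.98 = 1.07 × 10⁵.
806 ppm / 1.07 × 10⁵ = 7.51 × 10⁻³ ppm = 7.51 ppb.

7.51 ppb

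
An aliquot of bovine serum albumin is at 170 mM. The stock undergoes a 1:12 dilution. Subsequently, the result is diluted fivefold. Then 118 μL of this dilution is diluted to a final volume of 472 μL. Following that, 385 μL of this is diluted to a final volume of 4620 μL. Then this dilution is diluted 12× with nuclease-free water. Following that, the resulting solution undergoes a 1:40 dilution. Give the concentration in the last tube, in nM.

123 nM

Overall dilution factor = 12 × 5 × 4 × 12 × 12 × 40 = 1.38 × 10⁶.
170 mM / 1.38 × 10⁶ = 1.23 × 10⁻⁴ mM = 123 nM.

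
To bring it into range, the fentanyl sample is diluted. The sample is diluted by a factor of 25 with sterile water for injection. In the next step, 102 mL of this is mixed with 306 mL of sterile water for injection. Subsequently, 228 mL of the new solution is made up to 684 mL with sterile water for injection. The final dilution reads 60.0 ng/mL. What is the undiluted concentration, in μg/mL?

Overall dilution factor = 25 × 4 × 3 = 300.
Original = 60.0 ng/mL × 300 = 1.80 × 10⁴ ng/mL = 18.0 μg/mL.

18.0 μg/mL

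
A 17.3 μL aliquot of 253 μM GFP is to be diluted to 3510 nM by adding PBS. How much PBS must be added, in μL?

3510 nM = 3.51 μM.
V₂ = C₁V₁/C₂ = 253 × 17.3 / 3.51 = 1247 μL.
Diluent to add = V₂ − V₁ = 1247 − 17.3 = 1230 μL.

1230 μL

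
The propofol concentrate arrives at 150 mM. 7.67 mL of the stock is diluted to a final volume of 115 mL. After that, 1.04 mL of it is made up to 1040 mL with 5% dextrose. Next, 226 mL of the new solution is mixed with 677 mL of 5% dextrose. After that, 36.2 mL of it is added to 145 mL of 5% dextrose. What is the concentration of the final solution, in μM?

Overall dilution factor = 14.99 × 1000 × 3.996 × 5.006 = 3.00 × 10⁵.
150 mM / 3.00 × 10⁵ = 5.00 × 10⁻⁴ mM = 0.500 μM.

0.500 μM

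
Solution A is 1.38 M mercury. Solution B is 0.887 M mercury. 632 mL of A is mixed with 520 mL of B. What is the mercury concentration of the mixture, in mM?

1160 mM

C_mix = (C_A·V_A + C_B·V_B)/(V_A + V_B) = (1.38×632 + 0.887×520) / 1152 = 1.16 M = 1160 mM.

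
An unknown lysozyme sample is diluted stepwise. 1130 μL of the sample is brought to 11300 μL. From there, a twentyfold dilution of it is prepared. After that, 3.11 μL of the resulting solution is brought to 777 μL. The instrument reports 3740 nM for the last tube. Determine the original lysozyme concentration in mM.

187 mM

Overall dilution factor = 10 × 20 × 249.8 = 5.00 × 10⁴.
Original = 3740 nM × 5.00 × 10⁴ = 1.87 × 10⁸ nM = 187 mM.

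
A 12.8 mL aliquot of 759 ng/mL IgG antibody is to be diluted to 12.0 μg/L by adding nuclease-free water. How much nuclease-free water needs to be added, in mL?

797 mL

12.0 μg/L = 12.0 ng/mL.
V₂ = C₁V₁/C₂ = 759 × 12.8 / 12.0 = 810 mL.
Diluent to add = V₂ − V₁ = 810 − 12.8 = 797 mL.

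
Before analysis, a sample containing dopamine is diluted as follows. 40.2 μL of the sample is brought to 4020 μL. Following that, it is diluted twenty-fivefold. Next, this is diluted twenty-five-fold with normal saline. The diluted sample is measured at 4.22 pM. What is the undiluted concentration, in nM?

264 nM

Overall dilution factor = 100 × 25 × 25 = 6.25 × 10⁴.
Original = 4.22 pM × 6.25 × 10⁴ = 2.64 × 10⁵ pM = 264 nM.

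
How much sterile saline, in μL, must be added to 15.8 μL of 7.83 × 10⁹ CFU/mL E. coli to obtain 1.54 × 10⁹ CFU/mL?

V₂ = C₁V₁/C₂ = 7.83 × 10⁹ × 15.8 / 1.54 × 10⁹ = 80.3 μL.
Diluent to add = V₂ − V₁ = 80.3 − 15.8 = 64.5 μL.

64.5 μL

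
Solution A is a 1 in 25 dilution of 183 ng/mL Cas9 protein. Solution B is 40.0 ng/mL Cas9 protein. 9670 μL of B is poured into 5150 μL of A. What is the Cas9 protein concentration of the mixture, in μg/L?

28.6 μg/L

C_A = 183 ng/mL / 25 = 7.32 ng/mL.
C_mix = (C_A·V_A + C_B·V_B)/(V_A + V_B) = (7.32×5150 + 40.0×9670) / 14820 = 28.6 ng/mL = 28.6 μg/L.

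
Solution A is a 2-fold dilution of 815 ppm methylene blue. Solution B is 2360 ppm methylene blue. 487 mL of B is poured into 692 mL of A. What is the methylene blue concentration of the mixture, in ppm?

1210 ppm

C_A = 815 ppm / 2 = 408 ppm.
C_mix = (C_A·V_A + C_B·V_B)/(V_A + V_B) = (408×692 + 2360×487) / 1179 = 1214 ppm.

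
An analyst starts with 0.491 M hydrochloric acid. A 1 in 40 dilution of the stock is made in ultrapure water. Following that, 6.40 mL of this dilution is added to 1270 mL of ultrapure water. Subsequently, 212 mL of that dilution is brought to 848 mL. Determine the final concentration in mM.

Overall dilution factor = 40 × 199.4 × 4 = 3.19 × 10⁴.
0.491 M / 3.19 × 10⁴ = 1.54 × 10⁻⁵ M = 0.0154 mM.

0.0154 mM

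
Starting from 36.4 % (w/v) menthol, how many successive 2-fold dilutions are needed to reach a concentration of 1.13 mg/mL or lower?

Need 2ⁿ ≥ 322, so n ≥ log(322)/log(2) = 8.33.
Minimum whole steps: n = 9.

9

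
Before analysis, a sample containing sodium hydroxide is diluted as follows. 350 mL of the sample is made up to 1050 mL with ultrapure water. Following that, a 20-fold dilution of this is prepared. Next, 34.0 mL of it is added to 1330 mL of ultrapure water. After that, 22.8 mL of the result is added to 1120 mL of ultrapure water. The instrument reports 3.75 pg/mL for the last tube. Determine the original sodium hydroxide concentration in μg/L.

Overall dilution factor = 3 × 20 × 40.12 × 50.12 = 1.21 × 10⁵.
Original = 3.75 pg/mL × 1.21 × 10⁵ = 4.52 × 10⁵ pg/mL = 452 μg/L.

452 μg/L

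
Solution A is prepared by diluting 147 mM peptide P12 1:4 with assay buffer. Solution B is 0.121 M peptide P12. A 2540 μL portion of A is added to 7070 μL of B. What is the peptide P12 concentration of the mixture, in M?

0.0987 M

C_A = 147 mM / 4 = 36.8 mM.
C_B = 0.121 M = 121 mM.
C_mix = (C_A·V_A + C_B·V_B)/(V_A + V_B) = (36.8×2540 + 121×7070) / 9610 = 98.7 mM = 0.0987 M.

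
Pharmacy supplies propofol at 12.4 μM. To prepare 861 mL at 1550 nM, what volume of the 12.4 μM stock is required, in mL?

1550 nM = 1.55 μM.
V₁ = C₂V₂/C₁ = 1.55 × 861 / 12.4 = 108 mL.

108 mL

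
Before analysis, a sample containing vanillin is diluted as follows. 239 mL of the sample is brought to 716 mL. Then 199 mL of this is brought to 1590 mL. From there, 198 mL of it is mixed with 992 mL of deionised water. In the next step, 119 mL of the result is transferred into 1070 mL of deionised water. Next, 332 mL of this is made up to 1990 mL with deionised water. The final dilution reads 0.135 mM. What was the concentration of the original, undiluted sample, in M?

1.16 M

Overall dilution factor = 2.996 × 7.990 × 6.010 × 9.992 × 5.994 = 8616.
Original = 0.135 mM × 8616 = 1163 mM = 1.16 M.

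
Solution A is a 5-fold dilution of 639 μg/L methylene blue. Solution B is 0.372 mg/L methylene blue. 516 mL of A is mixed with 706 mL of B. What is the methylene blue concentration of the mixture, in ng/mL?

269 ng/mL

C_A = 639 μg/L / 5 = 128 μg/L.
C_B = 0.372 mg/L = 372 μg/L.
C_mix = (C_A·V_A + C_B·V_B)/(V_A + V_B) = (128×516 + 372×706) / 1222 = 269 μg/L = 269 ng/mL.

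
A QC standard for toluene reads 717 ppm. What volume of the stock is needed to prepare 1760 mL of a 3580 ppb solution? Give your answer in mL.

3580 ppb = 3.58 ppm.
V₁ = C₂V₂/C₁ = 3.58 × 1760 / 717 = 8.79 mL.

8.79 mL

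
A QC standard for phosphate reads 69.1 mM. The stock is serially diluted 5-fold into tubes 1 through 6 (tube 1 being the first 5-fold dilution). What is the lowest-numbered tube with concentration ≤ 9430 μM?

tube 2

Tube n has concentration 69.1 mM / 5ⁿ.
Need 5ⁿ ≥ 69.1 mM / 9430 μM = 7.33, so n ≥ 1.24.
First such tube: n = 2.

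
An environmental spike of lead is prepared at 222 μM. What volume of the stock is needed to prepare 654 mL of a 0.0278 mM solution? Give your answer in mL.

81.9 mL

0.0278 mM = 27.8 μM.
V₁ = C₂V₂/C₁ = 27.8 × 654 / 222 = 81.9 mL.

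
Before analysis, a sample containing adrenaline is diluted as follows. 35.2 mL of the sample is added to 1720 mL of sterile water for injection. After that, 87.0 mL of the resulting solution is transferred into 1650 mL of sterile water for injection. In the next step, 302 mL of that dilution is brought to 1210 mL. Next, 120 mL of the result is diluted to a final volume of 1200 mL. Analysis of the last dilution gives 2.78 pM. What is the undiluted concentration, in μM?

0.111 μM

Overall dilution factor = 49.86 × 19.97 × 4.007 × 10 = 3.99 × 10⁴.
Original = 2.78 pM × 3.99 × 10⁴ = 1.11 × 10⁵ pM = 0.111 μM.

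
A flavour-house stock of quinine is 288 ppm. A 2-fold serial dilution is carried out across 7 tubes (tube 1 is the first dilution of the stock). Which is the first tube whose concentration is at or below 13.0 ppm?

Tube n has concentration 288 ppm / 2ⁿ.
Need 2ⁿ ≥ 288 ppm / 13.0 ppm = 22.2, so n ≥ 4.47.
First such tube: n = 5.

tube 5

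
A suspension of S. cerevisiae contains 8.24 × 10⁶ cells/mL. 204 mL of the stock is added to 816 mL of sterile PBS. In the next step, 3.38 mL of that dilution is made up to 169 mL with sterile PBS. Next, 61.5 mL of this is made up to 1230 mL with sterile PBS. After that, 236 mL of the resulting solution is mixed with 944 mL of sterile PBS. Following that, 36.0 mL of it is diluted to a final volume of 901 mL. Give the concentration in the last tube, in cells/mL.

Overall dilution factor = 5 × 50 × 20 × 5 × 25.03 = 6.26 × 10⁵.
8.24 × 10⁶ cells/mL / 6.26 × 10⁵ = 13.2 cells/mL.

13.2 cells/mL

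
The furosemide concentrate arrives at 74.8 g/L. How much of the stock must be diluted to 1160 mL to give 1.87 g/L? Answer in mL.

V₁ = C₂V₂/C₁ = 1.87 × 1160 / 74.8 = 29.0 mL.

29.0 mL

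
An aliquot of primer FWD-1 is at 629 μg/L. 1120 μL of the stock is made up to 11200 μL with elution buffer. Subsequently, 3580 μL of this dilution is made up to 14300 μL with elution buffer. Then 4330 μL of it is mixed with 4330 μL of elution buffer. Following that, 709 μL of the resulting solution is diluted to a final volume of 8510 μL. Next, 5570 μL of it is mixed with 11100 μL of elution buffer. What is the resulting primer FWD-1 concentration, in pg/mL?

Overall dilution factor = 10 × 3.994 × 2 × 12.00 × 2.993 = 2870.
629 μg/L / 2870 = 0.219 μg/L = 219 pg/mL.

219 pg/mL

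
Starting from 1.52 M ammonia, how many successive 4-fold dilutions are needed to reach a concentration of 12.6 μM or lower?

Need 4ⁿ ≥ 1.21 × 10⁵, so n ≥ log(1.21 × 10⁵)/log(4) = 8.44.
Minimum whole steps: n = 9.

9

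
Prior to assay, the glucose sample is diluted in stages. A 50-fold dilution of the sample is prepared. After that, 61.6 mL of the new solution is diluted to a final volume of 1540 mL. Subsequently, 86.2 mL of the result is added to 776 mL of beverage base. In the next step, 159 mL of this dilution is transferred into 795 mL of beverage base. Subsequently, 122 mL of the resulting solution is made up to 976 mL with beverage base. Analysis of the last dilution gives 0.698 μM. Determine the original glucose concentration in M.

0.419 M

Overall dilution factor = 50 × 25 × 10.00 × 6 × 8 = 6.00 × 10⁵.
Original = 0.698 μM × 6.00 × 10⁵ = 4.19 × 10⁵ μM = 0.419 M.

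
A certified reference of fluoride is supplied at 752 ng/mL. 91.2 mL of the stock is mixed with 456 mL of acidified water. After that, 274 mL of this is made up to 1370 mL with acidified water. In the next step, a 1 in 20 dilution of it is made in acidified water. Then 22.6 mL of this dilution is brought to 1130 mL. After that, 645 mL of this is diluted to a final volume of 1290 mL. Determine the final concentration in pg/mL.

12.5 pg/mL

Overall dilution factor = 6 × 5 × 20 × 50 × 2 = 6.00 × 10⁴.
752 ng/mL / 6.00 × 10⁴ = 0.0125 ng/mL = 12.5 pg/mL.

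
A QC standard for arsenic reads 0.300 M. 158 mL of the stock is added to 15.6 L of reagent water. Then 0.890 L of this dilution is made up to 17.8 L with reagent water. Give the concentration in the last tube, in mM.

Overall dilution factor = 99.73 × 20 = 1995.
0.300 M / 1995 = 1.50 × 10⁻⁴ M = 0.150 mM.

0.150 mM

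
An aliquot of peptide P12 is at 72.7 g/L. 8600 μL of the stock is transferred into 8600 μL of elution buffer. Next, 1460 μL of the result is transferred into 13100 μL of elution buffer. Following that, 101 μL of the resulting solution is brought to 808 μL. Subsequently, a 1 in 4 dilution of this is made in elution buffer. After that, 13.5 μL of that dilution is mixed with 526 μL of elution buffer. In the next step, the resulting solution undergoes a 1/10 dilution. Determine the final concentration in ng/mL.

Overall dilution factor = 2 × 9.973 × 8 × 4 × 39.96 × 10 = 2.55 × 10⁵.
72.7 g/L / 2.55 × 10⁵ = 2.85 × 10⁻⁴ g/L = 285 ng/mL.

285 ng/mL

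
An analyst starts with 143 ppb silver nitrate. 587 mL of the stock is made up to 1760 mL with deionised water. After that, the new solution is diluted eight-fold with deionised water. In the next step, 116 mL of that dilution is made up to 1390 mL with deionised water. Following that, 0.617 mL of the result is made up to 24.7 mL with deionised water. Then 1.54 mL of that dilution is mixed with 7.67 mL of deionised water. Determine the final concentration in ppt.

Overall dilution factor = 2.998 × 8 × 11.98 × 40.03 × 5.981 = 6.88 × 10⁴.
143 ppb / 6.88 × 10⁴ = 2.08 × 10⁻³ ppb = 2.08 ppt.

2.08 ppt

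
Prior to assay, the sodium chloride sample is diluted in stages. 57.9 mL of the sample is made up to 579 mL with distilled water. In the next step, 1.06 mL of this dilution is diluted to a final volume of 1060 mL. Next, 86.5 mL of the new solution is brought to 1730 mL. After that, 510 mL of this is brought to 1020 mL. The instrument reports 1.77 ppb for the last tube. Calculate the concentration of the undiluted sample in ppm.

Overall dilution factor = 10 × 1000 × 20 × 2 = 4.00 × 10⁵.
Original = 1.77 ppb × 4.00 × 10⁵ = 7.08 × 10⁵ ppb = 708 ppm.

708 ppm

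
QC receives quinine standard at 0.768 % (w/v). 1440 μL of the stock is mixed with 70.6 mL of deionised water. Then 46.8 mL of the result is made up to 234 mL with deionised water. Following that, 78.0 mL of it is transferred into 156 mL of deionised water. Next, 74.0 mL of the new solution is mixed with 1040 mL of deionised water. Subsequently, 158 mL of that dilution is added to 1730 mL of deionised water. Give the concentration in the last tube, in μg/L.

Overall dilution factor = 50.03 × 5 × 3 × 15.05 × 11.95 = 1.35 × 10⁵.
0.768 % (w/v) / 1.35 × 10⁵ = 5.69 × 10⁻⁶ % (w/v) = 56.9 μg/L.

56.9 μg/L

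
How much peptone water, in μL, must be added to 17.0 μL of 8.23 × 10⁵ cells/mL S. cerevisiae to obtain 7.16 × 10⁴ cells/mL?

V₂ = C₁V₁/C₂ = 8.23 × 10⁵ × 17.0 / 7.16 × 10⁴ = 195 μL.
Diluent to add = V₂ − V₁ = 195 − 17.0 = 178 μL.

178 μL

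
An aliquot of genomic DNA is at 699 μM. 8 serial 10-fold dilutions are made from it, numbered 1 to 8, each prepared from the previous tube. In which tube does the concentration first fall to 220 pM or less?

tube 7

Tube n has concentration 699 μM / 10ⁿ.
Need 10ⁿ ≥ 699 μM / 220 pM = 3.18 × 10⁶, so n ≥ 6.50.
First such tube: n = 7.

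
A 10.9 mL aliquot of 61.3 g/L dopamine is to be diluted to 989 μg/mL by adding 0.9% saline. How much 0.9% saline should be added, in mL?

665 mL

989 μg/mL = 0.989 g/L.
V₂ = C₁V₁/C₂ = 61.3 × 10.9 / 0.989 = 676 mL.
Diluent to add = V₂ − V₁ = 676 − 10.9 = 665 mL.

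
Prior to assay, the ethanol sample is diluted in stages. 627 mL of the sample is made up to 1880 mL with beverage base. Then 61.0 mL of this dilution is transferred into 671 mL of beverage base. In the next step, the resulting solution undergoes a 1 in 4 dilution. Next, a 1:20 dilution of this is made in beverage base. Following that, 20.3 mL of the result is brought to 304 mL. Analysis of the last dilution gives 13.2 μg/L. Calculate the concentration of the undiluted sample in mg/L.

Overall dilution factor = 2.998 × 12 × 4 × 20 × 14.98 = 4.31 × 10⁴.
Original = 13.2 μg/L × 4.31 × 10⁴ = 5.69 × 10⁵ μg/L = 569 mg/L.

569 mg/L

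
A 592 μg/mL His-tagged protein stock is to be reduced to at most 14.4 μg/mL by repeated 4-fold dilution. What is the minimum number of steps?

3

Need 4ⁿ ≥ 41.1, so n ≥ log(41.1)/log(4) = 2.68.
Minimum whole steps: n = 3.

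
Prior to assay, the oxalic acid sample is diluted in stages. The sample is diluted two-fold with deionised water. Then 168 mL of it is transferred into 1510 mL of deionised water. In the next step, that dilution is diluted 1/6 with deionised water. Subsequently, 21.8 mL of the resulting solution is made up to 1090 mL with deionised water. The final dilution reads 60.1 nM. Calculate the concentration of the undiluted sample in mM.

Overall dilution factor = 2 × 9.988 × 6 × 50 = 5993.
Original = 60.1 nM × 5993 = 3.60 × 10⁵ nM = 0.360 mM.

0.360 mM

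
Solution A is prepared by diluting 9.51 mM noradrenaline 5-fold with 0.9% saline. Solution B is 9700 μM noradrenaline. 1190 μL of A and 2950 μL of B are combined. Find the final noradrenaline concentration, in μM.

7460 μM

C_A = 9.51 mM / 5 = 1.90 mM.
C_B = 9700 μM = 9.70 mM.
C_mix = (C_A·V_A + C_B·V_B)/(V_A + V_B) = (1.90×1190 + 9.70×2950) / 4140 = 7.46 mM = 7460 μM.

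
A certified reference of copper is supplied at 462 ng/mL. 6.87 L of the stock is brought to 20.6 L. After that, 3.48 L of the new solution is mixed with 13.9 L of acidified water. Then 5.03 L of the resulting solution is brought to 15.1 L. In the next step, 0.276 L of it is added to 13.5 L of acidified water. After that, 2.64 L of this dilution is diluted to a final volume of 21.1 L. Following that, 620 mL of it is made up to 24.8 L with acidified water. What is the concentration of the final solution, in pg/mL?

0.644 pg/mL

Overall dilution factor = 2.999 × 4.994 × 3.002 × 49.91 × 7.992 × 40 = 7.17 × 10⁵.
462 ng/mL / 7.17 × 10⁵ = 6.44 × 10⁻⁴ ng/mL = 0.644 pg/mL.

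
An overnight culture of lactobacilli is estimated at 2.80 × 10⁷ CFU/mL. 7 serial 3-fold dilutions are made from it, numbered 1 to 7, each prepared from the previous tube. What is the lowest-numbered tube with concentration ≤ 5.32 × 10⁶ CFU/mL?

Tube n has concentration 2.80 × 10⁷ CFU/mL / 3ⁿ.
Need 3ⁿ ≥ 2.80 × 10⁷ CFU/mL / 5.32 × 10⁶ CFU/mL = 5.26, so n ≥ 1.51.
First such tube: n = 2.

tube 2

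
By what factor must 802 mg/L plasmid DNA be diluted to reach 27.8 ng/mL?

Factor = C₀/C_target = 802 mg/L / 27.8 ng/mL = 2.88 × 10⁴.

2.88 × 10⁴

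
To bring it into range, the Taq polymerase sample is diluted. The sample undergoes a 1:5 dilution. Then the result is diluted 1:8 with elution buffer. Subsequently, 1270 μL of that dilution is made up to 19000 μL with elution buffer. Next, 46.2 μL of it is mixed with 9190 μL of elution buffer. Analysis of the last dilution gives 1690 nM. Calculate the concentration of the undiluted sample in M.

0.202 M

Overall dilution factor = 5 × 8 × 14.96 × 199.9 = 1.20 × 10⁵.
Original = 1690 nM × 1.20 × 10⁵ = 2.02 × 10⁸ nM = 0.202 M.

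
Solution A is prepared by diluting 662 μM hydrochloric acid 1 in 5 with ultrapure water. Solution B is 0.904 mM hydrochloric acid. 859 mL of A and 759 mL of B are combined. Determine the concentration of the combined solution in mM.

C_A = 662 μM / 5 = 132 μM.
C_B = 0.904 mM = 904 μM.
C_mix = (C_A·V_A + C_B·V_B)/(V_A + V_B) = (132×859 + 904×759) / 1618 = 494 μM = 0.494 mM.

0.494 mM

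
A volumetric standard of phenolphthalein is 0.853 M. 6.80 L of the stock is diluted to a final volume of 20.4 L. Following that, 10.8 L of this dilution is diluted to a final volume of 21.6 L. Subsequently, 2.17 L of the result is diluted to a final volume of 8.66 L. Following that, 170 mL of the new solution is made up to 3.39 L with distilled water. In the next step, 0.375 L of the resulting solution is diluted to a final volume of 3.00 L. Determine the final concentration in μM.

223 μM

Overall dilution factor = 3 × 2 × 3.991 × 19.94 × 8 = 3820.
0.853 M / 3820 = 2.23 × 10⁻⁴ M = 223 μM.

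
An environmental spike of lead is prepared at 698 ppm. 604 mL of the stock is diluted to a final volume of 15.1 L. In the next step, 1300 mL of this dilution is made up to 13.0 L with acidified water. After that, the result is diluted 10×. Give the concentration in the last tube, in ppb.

279 ppb

Overall dilution factor = 25 × 10 × 10 = 2500.
698 ppm / 2500 = 0.279 ppm = 279 ppb.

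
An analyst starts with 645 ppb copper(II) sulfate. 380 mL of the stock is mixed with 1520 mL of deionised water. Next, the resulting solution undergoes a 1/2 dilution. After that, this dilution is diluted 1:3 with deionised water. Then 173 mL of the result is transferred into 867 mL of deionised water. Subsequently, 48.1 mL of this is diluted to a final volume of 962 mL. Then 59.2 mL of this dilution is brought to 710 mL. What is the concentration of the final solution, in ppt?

Overall dilution factor = 5 × 2 × 3 × 6.012 × 20 × 11.99 = 4.33 × 10⁴.
645 ppb / 4.33 × 10⁴ = 0.0149 ppb = 14.9 ppt.

14.9 ppt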